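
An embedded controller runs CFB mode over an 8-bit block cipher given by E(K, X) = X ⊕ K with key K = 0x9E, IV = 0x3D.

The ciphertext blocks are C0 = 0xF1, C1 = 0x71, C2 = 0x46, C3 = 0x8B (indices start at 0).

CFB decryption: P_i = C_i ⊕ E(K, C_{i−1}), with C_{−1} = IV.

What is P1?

P1 = 0x1E

P1: E(K, 0xF1) = 0x6F; 0x71 ⊕ 0x6F = 0x1E.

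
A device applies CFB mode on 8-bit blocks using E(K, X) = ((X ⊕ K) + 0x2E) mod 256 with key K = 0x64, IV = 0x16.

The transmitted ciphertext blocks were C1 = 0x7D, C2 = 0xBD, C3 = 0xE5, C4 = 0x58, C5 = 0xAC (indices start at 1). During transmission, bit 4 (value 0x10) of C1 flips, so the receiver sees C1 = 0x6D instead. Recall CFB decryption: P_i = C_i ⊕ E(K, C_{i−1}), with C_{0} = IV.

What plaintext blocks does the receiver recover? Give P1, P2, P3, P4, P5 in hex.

P1 = 0xCD, P2 = 0x8A, P3 = 0xE2, P4 = 0xF7, P5 = 0xC6

Only C1 changed, to 0x6D. In CFB, a change in C_i flips the same bit in P_i and garbles P_{i+1}. Decrypting the received ciphertext:
P1: E(K, 0x16) = 0xA0; 0x6D ⊕ 0xA0 = 0xCD.
P2: E(K, 0x6D) = 0x37; 0xBD ⊕ 0x37 = 0x8A.
P3: E(K, 0xBD) = 0x07; 0xE5 ⊕ 0x07 = 0xE2.
P4: E(K, 0xE5) = 0xAF; 0x58 ⊕ 0xAF = 0xF7.
P5: E(K, 0x58) = 0x6A; 0xAC ⊕ 0x6A = 0xC6.
Blocks that differ from the original plaintext: P1, P2.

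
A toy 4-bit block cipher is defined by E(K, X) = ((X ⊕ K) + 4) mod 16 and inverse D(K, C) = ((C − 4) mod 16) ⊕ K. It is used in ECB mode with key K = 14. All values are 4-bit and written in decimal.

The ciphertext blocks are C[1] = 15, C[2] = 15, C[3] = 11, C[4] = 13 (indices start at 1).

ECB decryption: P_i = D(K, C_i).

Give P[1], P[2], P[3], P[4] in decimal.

P[1] = 5, P[2] = 5, P[3] = 9, P[4] = 7

P[1]: D(K, 15) = 5.
P[2]: D(K, 15) = 5.
P[3]: D(K, 11) = 9.
P[4]: D(K, 13) = 7.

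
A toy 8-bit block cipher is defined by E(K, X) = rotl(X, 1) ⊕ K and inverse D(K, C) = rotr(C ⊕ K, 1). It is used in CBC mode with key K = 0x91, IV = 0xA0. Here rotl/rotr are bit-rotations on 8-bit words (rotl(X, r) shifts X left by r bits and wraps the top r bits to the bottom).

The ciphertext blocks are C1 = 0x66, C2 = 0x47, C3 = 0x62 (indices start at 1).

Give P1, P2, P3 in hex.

P1 = 0x5B, P2 = 0x0D, P3 = 0xBE

CBC decryption: P_i = D(K, C_i) ⊕ C_{i−1}, with C_{0} = IV.
P1: D(K, 0x66) = 0xFB; 0xFB ⊕ 0xA0 = 0x5B.
P2: D(K, 0x47) = 0x6B; 0x6B ⊕ 0x66 = 0x0D.
P3: D(K, 0x62) = 0xF9; 0xF9 ⊕ 0x47 = 0xBE.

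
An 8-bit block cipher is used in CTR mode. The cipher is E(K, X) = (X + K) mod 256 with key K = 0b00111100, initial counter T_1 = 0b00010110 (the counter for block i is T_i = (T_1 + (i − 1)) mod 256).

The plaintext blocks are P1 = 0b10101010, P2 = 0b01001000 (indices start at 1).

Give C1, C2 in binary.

CTR encryption: S_i = E(K, T_i) where T_i is the counter for block i; C_i = P_i ⊕ S_i.
C1: T = 0b00010110, S = E(K, T) = 0b01010010; 0b10101010 ⊕ 0b01010010 = 0b11111000.
C2: T = 0b00010111, S = E(K, T) = 0b01010011; 0b01001000 ⊕ 0b01010011 = 0b00011011.

C1 = 0b11111000, C2 = 0b00011011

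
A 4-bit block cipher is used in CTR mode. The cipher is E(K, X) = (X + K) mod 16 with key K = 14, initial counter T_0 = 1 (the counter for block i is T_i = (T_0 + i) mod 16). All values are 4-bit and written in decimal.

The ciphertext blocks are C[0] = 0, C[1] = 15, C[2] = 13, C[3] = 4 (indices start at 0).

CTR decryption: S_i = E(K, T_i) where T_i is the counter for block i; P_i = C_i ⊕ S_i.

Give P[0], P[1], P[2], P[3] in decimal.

P[0] = 15, P[1] = 15, P[2] = 12, P[3] = 6

P[0]: T = 1, S = E(K, T) = 15; 0 ⊕ 15 = 15.
P[1]: T = 2, S = E(K, T) = 0; 15 ⊕ 0 = 15.
P[2]: T = 3, S = E(K, T) = 1; 13 ⊕ 1 = 12.
P[3]: T = 4, S = E(K, T) = 2; 4 ⊕ 2 = 6.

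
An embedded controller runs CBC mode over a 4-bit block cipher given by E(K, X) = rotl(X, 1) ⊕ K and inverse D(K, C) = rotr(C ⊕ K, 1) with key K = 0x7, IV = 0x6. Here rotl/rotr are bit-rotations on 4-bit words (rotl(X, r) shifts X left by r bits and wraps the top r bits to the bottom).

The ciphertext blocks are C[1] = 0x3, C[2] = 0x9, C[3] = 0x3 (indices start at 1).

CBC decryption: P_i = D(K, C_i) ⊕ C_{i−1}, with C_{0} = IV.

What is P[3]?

P[3]: D(K, 0x3) = 0x2; 0x2 ⊕ 0x9 = 0xB.

P[3] = 0xB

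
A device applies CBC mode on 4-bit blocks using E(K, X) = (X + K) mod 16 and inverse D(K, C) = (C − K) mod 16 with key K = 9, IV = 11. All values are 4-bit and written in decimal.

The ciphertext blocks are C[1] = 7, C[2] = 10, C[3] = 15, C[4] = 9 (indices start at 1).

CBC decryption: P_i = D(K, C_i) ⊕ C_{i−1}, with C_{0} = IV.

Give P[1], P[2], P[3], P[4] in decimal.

P[1] = 5, P[2] = 6, P[3] = 12, P[4] = 15

P[1]: D(K, 7) = 14; 14 ⊕ 11 = 5.
P[2]: D(K, 10) = 1; 1 ⊕ 7 = 6.
P[3]: D(K, 15) = 6; 6 ⊕ 10 = 12.
P[4]: D(K, 9) = 0; 0 ⊕ 15 = 15.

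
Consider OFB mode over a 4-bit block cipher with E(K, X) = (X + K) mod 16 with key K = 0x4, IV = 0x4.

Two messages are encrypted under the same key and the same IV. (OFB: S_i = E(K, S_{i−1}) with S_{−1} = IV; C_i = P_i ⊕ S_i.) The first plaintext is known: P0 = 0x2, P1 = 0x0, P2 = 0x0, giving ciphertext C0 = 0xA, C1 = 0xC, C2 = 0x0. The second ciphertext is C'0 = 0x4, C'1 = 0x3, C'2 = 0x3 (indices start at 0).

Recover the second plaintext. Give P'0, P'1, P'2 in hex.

P'0 = 0xC, P'1 = 0xF, P'2 = 0x3

In OFB with a reused IV, both messages share the same keystream S_i, so C_i ⊕ C'_i = P_i ⊕ P'_i and thus P'_i = P_i ⊕ C_i ⊕ C'_i.
P'0: 0x2 ⊕ 0xA ⊕ 0x4 = 0xC.
P'1: 0x0 ⊕ 0xC ⊕ 0x3 = 0xF.
P'2: 0x0 ⊕ 0x0 ⊕ 0x3 = 0x3.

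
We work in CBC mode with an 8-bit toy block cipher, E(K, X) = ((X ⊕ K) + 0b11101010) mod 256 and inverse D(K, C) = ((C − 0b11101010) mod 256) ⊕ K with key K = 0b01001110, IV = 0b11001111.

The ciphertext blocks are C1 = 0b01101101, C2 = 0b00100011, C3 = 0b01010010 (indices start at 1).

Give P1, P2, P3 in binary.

CBC decryption: P_i = D(K, C_i) ⊕ C_{i−1}, with C_{0} = IV.
P1: D(K, 0b01101101) = 0b11001101; 0b11001101 ⊕ 0b11001111 = 0b00000010.
P2: D(K, 0b00100011) = 0b01110111; 0b01110111 ⊕ 0b01101101 = 0b00011010.
P3: D(K, 0b01010010) = 0b00100110; 0b00100110 ⊕ 0b00100011 = 0b00000101.

P1 = 0b00000010, P2 = 0b00011010, P3 = 0b00000101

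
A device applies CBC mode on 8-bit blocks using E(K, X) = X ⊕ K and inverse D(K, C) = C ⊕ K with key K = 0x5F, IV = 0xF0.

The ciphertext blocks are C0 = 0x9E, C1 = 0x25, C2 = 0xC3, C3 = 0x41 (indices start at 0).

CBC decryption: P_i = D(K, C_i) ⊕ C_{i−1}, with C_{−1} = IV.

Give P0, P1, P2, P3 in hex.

P0: D(K, 0x9E) = 0xC1; 0xC1 ⊕ 0xF0 = 0x31.
P1: D(K, 0x25) = 0x7A; 0x7A ⊕ 0x9E = 0xE4.
P2: D(K, 0xC3) = 0x9C; 0x9C ⊕ 0x25 = 0xB9.
P3: D(K, 0x41) = 0x1E; 0x1E ⊕ 0xC3 = 0xDD.

P0 = 0x31, P1 = 0xE4, P2 = 0xB9, P3 = 0xDD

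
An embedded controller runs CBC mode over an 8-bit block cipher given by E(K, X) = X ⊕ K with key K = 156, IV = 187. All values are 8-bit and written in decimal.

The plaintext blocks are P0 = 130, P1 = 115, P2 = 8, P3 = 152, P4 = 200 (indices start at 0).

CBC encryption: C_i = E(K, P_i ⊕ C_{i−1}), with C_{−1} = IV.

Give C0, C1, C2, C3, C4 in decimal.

C0: P0 ⊕ 187 = 57; E(K, 57) = 165.
C1: P1 ⊕ 165 = 214; E(K, 214) = 74.
C2: P2 ⊕ 74 = 66; E(K, 66) = 222.
C3: P3 ⊕ 222 = 70; E(K, 70) = 218.
C4: P4 ⊕ 218 = 18; E(K, 18) = 142.

C0 = 165, C1 = 74, C2 = 222, C3 = 218, C4 = 142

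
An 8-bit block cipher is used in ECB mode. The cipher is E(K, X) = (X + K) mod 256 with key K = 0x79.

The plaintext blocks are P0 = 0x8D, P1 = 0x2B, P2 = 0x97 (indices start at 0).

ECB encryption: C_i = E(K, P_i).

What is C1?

C1 = 0xA4

C1: E(K, 0x2B) = 0xA4.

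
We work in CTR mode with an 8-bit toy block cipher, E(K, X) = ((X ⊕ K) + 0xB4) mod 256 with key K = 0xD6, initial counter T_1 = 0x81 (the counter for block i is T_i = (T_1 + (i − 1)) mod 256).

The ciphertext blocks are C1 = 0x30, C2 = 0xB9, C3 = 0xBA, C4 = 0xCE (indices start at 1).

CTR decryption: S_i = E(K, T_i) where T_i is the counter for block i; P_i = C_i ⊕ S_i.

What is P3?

P3 = 0xB3

P3: T = 0x83, S = E(K, T) = 0x09; 0xBA ⊕ 0x09 = 0xB3.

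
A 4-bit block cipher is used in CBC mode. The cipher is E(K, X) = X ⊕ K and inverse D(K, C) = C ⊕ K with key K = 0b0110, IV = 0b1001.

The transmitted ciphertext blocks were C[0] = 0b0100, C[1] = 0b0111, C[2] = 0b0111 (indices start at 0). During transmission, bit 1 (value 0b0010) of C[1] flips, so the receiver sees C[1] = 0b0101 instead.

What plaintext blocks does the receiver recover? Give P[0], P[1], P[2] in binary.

P[0] = 0b1011, P[1] = 0b0111, P[2] = 0b0100

CBC decryption: P_i = D(K, C_i) ⊕ C_{i−1}, with C_{−1} = IV.
Only C[1] changed, to 0b0101. In CBC, a change in C_i garbles P_i and flips the same bit in P_{i+1}. Decrypting the received ciphertext:
P[0]: D(K, 0b0100) = 0b0010; 0b0010 ⊕ 0b1001 = 0b1011.
P[1]: D(K, 0b0101) = 0b0011; 0b0011 ⊕ 0b0100 = 0b0111.
P[2]: D(K, 0b0111) = 0b0001; 0b0001 ⊕ 0b0101 = 0b0100.
Blocks that differ from the original plaintext: P[1], P[2].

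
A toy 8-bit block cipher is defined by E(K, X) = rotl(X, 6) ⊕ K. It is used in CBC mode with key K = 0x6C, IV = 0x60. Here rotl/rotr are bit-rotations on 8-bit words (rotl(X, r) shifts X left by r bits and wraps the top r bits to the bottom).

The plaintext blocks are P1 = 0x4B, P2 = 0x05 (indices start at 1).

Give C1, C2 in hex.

C1 = 0xA6, C2 = 0x84

CBC encryption: C_i = E(K, P_i ⊕ C_{i−1}), with C_{0} = IV.
C1: P1 ⊕ 0x60 = 0x2B; E(K, 0x2B) = 0xA6.
C2: P2 ⊕ 0xA6 = 0xA3; E(K, 0xA3) = 0x84.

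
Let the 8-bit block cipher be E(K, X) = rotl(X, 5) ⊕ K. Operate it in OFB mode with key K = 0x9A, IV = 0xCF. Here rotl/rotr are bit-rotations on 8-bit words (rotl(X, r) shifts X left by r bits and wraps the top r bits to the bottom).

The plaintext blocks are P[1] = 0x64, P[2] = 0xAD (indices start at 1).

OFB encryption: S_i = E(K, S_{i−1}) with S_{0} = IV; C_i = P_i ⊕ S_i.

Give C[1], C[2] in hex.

C[1]: S = E(K, 0xCF) = 0x63; 0x64 ⊕ 0x63 = 0x07.
C[2]: S = E(K, 0x63) = 0xF6; 0xAD ⊕ 0xF6 = 0x5B.

C[1] = 0x07, C[2] = 0x5B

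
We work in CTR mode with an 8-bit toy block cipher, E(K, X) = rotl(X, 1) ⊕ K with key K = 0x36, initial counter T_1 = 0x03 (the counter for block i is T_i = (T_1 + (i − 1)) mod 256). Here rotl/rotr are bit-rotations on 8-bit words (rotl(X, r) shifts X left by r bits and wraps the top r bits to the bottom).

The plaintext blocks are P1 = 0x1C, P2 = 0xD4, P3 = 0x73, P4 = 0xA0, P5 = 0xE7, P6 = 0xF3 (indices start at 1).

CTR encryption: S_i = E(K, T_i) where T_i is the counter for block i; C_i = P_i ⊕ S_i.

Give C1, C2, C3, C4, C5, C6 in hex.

C1 = 0x2C, C2 = 0xEA, C3 = 0x4F, C4 = 0x9A, C5 = 0xDF, C6 = 0xD5

C1: T = 0x03, S = E(K, T) = 0x30; 0x1C ⊕ 0x30 = 0x2C.
C2: T = 0x04, S = E(K, T) = 0x3E; 0xD4 ⊕ 0x3E = 0xEA.
C3: T = 0x05, S = E(K, T) = 0x3C; 0x73 ⊕ 0x3C = 0x4F.
C4: T = 0x06, S = E(K, T) = 0x3A; 0xA0 ⊕ 0x3A = 0x9A.
C5: T = 0x07, S = E(K, T) = 0x38; 0xE7 ⊕ 0x38 = 0xDF.
C6: T = 0x08, S = E(K, T) = 0x26; 0xF3 ⊕ 0x26 = 0xD5.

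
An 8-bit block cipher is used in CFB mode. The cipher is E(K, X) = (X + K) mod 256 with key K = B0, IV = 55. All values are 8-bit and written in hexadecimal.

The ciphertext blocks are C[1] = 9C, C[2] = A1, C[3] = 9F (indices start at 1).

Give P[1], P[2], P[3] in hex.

P[1] = 99, P[2] = ED, P[3] = CE

CFB decryption: P_i = C_i ⊕ E(K, C_{i−1}), with C_{0} = IV.
P[1]: E(K, 55) = 05; 9C ⊕ 05 = 99.
P[2]: E(K, 9C) = 4C; A1 ⊕ 4C = ED.
P[3]: E(K, A1) = 51; 9F ⊕ 51 = CE.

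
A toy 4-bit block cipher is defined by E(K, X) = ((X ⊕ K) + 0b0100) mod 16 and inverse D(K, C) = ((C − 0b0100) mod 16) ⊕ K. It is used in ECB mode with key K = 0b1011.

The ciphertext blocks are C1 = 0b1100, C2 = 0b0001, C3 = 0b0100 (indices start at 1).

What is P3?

P3 = 0b1011

ECB decryption: P_i = D(K, C_i).
P3: D(K, 0b0100) = 0b1011.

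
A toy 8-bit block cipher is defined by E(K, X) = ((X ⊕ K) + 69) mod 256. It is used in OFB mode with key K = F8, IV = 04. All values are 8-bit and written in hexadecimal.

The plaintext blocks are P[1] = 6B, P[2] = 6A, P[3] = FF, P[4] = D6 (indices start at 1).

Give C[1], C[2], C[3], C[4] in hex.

OFB encryption: S_i = E(K, S_{i−1}) with S_{0} = IV; C_i = P_i ⊕ S_i.
C[1]: S = E(K, 04) = 65; 6B ⊕ 65 = 0E.
C[2]: S = E(K, 65) = 06; 6A ⊕ 06 = 6C.
C[3]: S = E(K, 06) = 67; FF ⊕ 67 = 98.
C[4]: S = E(K, 67) = 08; D6 ⊕ 08 = DE.

C[1] = 0E, C[2] = 6C, C[3] = 98, C[4] = DE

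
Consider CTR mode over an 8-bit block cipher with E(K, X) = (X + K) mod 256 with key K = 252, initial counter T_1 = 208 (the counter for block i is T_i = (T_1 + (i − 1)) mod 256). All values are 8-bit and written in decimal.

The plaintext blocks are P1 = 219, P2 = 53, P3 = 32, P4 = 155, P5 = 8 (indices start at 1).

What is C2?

C2 = 248

CTR encryption: S_i = E(K, T_i) where T_i is the counter for block i; C_i = P_i ⊕ S_i.
C1: T = 208, S = E(K, T) = 204; 219 ⊕ 204 = 23.
C2: T = 209, S = E(K, T) = 205; 53 ⊕ 205 = 248.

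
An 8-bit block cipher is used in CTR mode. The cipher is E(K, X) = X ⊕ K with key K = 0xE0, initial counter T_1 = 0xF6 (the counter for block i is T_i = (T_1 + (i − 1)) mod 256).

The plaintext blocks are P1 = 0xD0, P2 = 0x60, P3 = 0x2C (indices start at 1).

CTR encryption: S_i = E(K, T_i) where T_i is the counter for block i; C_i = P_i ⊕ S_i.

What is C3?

C1: T = 0xF6, S = E(K, T) = 0x16; 0xD0 ⊕ 0x16 = 0xC6.
C2: T = 0xF7, S = E(K, T) = 0x17; 0x60 ⊕ 0x17 = 0x77.
C3: T = 0xF8, S = E(K, T) = 0x18; 0x2C ⊕ 0x18 = 0x34.

C3 = 0x34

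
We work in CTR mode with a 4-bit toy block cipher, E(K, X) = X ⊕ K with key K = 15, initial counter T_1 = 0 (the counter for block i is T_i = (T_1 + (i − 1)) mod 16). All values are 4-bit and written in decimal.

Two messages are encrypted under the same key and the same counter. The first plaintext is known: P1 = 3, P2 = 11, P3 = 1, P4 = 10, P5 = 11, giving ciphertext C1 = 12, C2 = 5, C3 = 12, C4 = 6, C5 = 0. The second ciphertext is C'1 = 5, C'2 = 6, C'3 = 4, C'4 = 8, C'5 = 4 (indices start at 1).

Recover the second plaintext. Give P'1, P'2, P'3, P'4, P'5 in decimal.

P'1 = 10, P'2 = 8, P'3 = 9, P'4 = 4, P'5 = 15

In CTR with a reused counter, both messages share the same keystream S_i, so C_i ⊕ C'_i = P_i ⊕ P'_i and thus P'_i = P_i ⊕ C_i ⊕ C'_i.
P'1: 3 ⊕ 12 ⊕ 5 = 10.
P'2: 11 ⊕ 5 ⊕ 6 = 8.
P'3: 1 ⊕ 12 ⊕ 4 = 9.
P'4: 10 ⊕ 6 ⊕ 8 = 4.
P'5: 11 ⊕ 0 ⊕ 4 = 15.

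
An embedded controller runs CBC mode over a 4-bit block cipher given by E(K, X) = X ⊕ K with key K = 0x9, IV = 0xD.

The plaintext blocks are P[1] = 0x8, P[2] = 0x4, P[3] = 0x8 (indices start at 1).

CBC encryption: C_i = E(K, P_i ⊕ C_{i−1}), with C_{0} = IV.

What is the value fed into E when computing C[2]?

C[1]: P[1] ⊕ 0xD = 0x5; E(K, 0x5) = 0xC.
C[2]: P[2] ⊕ 0xC = 0x8; E(K, 0x8) = 0x1.
So the input to E for block [2] is 0x8.

0x8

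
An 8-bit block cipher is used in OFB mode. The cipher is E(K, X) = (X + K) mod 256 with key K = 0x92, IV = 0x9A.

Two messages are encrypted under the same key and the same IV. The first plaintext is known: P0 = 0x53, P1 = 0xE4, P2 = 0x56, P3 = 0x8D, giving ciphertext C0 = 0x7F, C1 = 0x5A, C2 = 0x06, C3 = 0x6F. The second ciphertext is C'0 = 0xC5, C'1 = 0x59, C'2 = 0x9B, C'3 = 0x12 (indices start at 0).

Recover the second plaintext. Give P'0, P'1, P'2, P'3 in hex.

In OFB with a reused IV, both messages share the same keystream S_i, so C_i ⊕ C'_i = P_i ⊕ P'_i and thus P'_i = P_i ⊕ C_i ⊕ C'_i.
P'0: 0x53 ⊕ 0x7F ⊕ 0xC5 = 0xE9.
P'1: 0xE4 ⊕ 0x5A ⊕ 0x59 = 0xE7.
P'2: 0x56 ⊕ 0x06 ⊕ 0x9B = 0xCB.
P'3: 0x8D ⊕ 0x6F ⊕ 0x12 = 0xF0.

P'0 = 0xE9, P'1 = 0xE7, P'2 = 0xCB, P'3 = 0xF0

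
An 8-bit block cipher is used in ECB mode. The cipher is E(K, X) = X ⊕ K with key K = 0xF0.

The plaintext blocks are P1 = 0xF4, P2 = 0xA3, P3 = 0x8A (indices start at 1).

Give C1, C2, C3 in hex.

C1 = 0x04, C2 = 0x53, C3 = 0x7A

ECB encryption: C_i = E(K, P_i).
C1: E(K, 0xF4) = 0x04.
C2: E(K, 0xA3) = 0x53.
C3: E(K, 0x8A) = 0x7A.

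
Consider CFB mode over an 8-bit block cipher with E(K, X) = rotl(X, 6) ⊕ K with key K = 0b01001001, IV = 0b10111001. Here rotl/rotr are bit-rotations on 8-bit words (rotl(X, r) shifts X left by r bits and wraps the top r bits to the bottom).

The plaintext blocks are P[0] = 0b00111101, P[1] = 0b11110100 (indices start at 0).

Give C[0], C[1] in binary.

CFB encryption: C_i = P_i ⊕ E(K, C_{i−1}), with C_{−1} = IV.
C[0]: E(K, 0b10111001) = 0b00100111; 0b00111101 ⊕ 0b00100111 = 0b00011010.
C[1]: E(K, 0b00011010) = 0b11001111; 0b11110100 ⊕ 0b11001111 = 0b00111011.

C[0] = 0b00011010, C[1] = 0b00111011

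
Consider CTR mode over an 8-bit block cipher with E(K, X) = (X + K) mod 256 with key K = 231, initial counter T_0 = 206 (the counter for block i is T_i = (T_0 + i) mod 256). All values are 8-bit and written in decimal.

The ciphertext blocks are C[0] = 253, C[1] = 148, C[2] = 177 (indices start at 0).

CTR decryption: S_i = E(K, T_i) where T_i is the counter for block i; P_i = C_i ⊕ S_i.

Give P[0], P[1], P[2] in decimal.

P[0] = 72, P[1] = 34, P[2] = 6

P[0]: T = 206, S = E(K, T) = 181; 253 ⊕ 181 = 72.
P[1]: T = 207, S = E(K, T) = 182; 148 ⊕ 182 = 34.
P[2]: T = 208, S = E(K, T) = 183; 177 ⊕ 183 = 6.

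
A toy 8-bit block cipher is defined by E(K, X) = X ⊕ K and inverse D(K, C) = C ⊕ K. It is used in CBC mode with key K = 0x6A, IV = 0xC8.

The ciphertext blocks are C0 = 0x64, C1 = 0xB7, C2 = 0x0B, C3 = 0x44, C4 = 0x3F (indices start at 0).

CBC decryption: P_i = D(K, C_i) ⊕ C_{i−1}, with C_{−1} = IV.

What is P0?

P0: D(K, 0x64) = 0x0E; 0x0E ⊕ 0xC8 = 0xC6.

P0 = 0xC6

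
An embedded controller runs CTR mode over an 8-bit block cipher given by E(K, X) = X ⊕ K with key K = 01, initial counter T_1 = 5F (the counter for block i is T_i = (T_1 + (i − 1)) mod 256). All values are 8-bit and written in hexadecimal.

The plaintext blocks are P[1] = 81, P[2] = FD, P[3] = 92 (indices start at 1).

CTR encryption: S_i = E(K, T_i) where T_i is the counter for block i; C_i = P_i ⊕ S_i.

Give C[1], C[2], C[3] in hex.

C[1] = DF, C[2] = 9C, C[3] = F2

C[1]: T = 5F, S = E(K, T) = 5E; 81 ⊕ 5E = DF.
C[2]: T = 60, S = E(K, T) = 61; FD ⊕ 61 = 9C.
C[3]: T = 61, S = E(K, T) = 60; 92 ⊕ 60 = F2.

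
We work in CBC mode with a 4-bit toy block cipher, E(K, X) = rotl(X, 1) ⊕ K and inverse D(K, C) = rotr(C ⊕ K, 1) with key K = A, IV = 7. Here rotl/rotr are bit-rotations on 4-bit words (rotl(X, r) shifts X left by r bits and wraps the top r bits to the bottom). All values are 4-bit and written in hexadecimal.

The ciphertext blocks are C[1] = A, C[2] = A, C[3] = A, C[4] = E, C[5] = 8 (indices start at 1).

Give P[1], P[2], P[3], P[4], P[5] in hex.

P[1] = 7, P[2] = A, P[3] = A, P[4] = 8, P[5] = F

CBC decryption: P_i = D(K, C_i) ⊕ C_{i−1}, with C_{0} = IV.
P[1]: D(K, A) = 0; 0 ⊕ 7 = 7.
P[2]: D(K, A) = 0; 0 ⊕ A = A.
P[3]: D(K, A) = 0; 0 ⊕ A = A.
P[4]: D(K, E) = 2; 2 ⊕ A = 8.
P[5]: D(K, 8) = 1; 1 ⊕ E = F.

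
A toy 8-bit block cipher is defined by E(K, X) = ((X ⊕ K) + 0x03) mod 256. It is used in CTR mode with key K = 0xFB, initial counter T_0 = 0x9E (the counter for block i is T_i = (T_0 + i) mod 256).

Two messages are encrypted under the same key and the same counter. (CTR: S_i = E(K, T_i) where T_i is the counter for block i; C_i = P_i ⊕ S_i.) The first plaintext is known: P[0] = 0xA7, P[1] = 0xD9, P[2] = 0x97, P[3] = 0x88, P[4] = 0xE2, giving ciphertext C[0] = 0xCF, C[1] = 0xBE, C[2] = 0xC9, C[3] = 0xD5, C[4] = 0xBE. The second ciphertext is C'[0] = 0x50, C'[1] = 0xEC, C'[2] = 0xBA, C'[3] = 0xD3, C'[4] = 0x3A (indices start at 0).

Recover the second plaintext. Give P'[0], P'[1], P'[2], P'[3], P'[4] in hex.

P'[0] = 0x38, P'[1] = 0x8B, P'[2] = 0xE4, P'[3] = 0x8E, P'[4] = 0x66

In CTR with a reused counter, both messages share the same keystream S_i, so C_i ⊕ C'_i = P_i ⊕ P'_i and thus P'_i = P_i ⊕ C_i ⊕ C'_i.
P'[0]: 0xA7 ⊕ 0xCF ⊕ 0x50 = 0x38.
P'[1]: 0xD9 ⊕ 0xBE ⊕ 0xEC = 0x8B.
P'[2]: 0x97 ⊕ 0xC9 ⊕ 0xBA = 0xE4.
P'[3]: 0x88 ⊕ 0xD5 ⊕ 0xD3 = 0x8E.
P'[4]: 0xE2 ⊕ 0xBE ⊕ 0x3A = 0x66.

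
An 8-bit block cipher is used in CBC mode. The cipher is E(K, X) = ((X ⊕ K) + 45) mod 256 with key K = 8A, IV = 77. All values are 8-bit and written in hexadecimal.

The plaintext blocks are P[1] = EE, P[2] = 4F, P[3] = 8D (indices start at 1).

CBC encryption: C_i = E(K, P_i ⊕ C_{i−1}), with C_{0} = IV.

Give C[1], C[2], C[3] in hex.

C[1]: P[1] ⊕ 77 = 99; E(K, 99) = 58.
C[2]: P[2] ⊕ 58 = 17; E(K, 17) = E2.
C[3]: P[3] ⊕ E2 = 6F; E(K, 6F) = 2A.

C[1] = 58, C[2] = E2, C[3] = 2A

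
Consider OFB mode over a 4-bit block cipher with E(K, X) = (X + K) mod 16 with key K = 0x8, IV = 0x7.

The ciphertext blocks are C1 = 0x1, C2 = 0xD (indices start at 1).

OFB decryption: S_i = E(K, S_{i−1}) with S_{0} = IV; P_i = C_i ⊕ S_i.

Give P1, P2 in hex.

P1 = 0xE, P2 = 0xA

P1: S = E(K, 0x7) = 0xF; 0x1 ⊕ 0xF = 0xE.
P2: S = E(K, 0xF) = 0x7; 0xD ⊕ 0x7 = 0xA.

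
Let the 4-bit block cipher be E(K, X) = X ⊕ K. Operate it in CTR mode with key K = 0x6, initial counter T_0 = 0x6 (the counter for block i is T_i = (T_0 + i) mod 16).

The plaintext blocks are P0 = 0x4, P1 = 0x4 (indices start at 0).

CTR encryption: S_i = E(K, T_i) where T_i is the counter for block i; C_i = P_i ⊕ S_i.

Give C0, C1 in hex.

C0 = 0x4, C1 = 0x5

C0: T = 0x6, S = E(K, T) = 0x0; 0x4 ⊕ 0x0 = 0x4.
C1: T = 0x7, S = E(K, T) = 0x1; 0x4 ⊕ 0x1 = 0x5.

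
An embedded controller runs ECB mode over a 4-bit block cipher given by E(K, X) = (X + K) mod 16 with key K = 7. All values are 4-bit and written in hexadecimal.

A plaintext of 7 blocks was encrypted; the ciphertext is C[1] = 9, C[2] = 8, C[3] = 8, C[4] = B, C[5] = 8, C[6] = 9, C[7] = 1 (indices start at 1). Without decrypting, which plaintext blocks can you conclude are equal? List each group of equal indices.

P[1] = P[6]; P[2] = P[3] = P[5]

ECB encrypts each block independently with the same key, so equal ciphertext blocks imply equal plaintext blocks.
C[1] = C[6] = 9, so P[1] = P[6].
C[2] = C[3] = C[5] = 8, so P[2] = P[3] = P[5].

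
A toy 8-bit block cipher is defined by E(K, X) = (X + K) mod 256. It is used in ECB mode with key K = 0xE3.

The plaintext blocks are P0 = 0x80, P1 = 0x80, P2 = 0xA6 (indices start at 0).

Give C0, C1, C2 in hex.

ECB encryption: C_i = E(K, P_i).
C0: E(K, 0x80) = 0x63.
C1: E(K, 0x80) = 0x63.
C2: E(K, 0xA6) = 0x89.

C0 = 0x63, C1 = 0x63, C2 = 0x89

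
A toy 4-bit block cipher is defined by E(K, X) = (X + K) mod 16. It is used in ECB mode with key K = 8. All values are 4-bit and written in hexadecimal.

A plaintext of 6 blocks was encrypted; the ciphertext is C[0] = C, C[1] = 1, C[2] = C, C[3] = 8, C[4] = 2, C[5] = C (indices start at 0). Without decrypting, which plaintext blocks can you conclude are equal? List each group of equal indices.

P[0] = P[2] = P[5]

ECB encrypts each block independently with the same key, so equal ciphertext blocks imply equal plaintext blocks.
C[0] = C[2] = C[5] = C, so P[0] = P[2] = P[5].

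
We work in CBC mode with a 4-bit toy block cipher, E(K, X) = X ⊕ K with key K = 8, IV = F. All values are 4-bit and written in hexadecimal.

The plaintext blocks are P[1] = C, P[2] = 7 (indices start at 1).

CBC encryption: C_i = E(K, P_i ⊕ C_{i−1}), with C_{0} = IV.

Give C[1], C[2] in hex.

C[1]: P[1] ⊕ F = 3; E(K, 3) = B.
C[2]: P[2] ⊕ B = C; E(K, C) = 4.

C[1] = B, C[2] = 4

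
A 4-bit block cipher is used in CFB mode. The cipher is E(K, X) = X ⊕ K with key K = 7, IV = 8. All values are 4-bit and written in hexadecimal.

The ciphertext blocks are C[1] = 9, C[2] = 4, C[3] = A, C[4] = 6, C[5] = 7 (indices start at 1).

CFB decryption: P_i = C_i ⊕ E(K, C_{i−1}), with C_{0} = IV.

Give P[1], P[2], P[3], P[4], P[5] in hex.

P[1] = 6, P[2] = A, P[3] = 9, P[4] = B, P[5] = 6

P[1]: E(K, 8) = F; 9 ⊕ F = 6.
P[2]: E(K, 9) = E; 4 ⊕ E = A.
P[3]: E(K, 4) = 3; A ⊕ 3 = 9.
P[4]: E(K, A) = D; 6 ⊕ D = B.
P[5]: E(K, 6) = 1; 7 ⊕ 1 = 6.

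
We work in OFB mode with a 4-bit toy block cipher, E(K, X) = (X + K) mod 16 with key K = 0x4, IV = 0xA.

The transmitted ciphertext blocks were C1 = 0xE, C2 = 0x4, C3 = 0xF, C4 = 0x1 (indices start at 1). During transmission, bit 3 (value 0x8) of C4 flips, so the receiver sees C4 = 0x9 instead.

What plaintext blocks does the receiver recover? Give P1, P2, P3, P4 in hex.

OFB decryption: S_i = E(K, S_{i−1}) with S_{0} = IV; P_i = C_i ⊕ S_i.
Only C4 changed, to 0x9. In OFB, a change in C_i flips the same bit in P_i only; the keystream is unaffected. Decrypting the received ciphertext:
P1: S = E(K, 0xA) = 0xE; 0xE ⊕ 0xE = 0x0.
P2: S = E(K, 0xE) = 0x2; 0x4 ⊕ 0x2 = 0x6.
P3: S = E(K, 0x2) = 0x6; 0xF ⊕ 0x6 = 0x9.
P4: S = E(K, 0x6) = 0xA; 0x9 ⊕ 0xA = 0x3.
Blocks that differ from the original plaintext: P4.

P1 = 0x0, P2 = 0x6, P3 = 0x9, P4 = 0x3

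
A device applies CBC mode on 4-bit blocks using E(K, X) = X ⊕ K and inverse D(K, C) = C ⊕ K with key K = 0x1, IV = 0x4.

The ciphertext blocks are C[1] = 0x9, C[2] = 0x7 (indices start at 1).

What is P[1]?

P[1] = 0xC

CBC decryption: P_i = D(K, C_i) ⊕ C_{i−1}, with C_{0} = IV.
P[1]: D(K, 0x9) = 0x8; 0x8 ⊕ 0x4 = 0xC.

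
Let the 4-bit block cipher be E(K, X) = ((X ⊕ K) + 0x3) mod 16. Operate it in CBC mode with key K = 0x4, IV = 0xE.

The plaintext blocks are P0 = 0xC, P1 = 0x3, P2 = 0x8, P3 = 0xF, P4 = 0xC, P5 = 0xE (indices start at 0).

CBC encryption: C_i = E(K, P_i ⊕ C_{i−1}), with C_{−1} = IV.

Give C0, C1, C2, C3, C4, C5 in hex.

C0: P0 ⊕ 0xE = 0x2; E(K, 0x2) = 0x9.
C1: P1 ⊕ 0x9 = 0xA; E(K, 0xA) = 0x1.
C2: P2 ⊕ 0x1 = 0x9; E(K, 0x9) = 0x0.
C3: P3 ⊕ 0x0 = 0xF; E(K, 0xF) = 0xE.
C4: P4 ⊕ 0xE = 0x2; E(K, 0x2) = 0x9.
C5: P5 ⊕ 0x9 = 0x7; E(K, 0x7) = 0x6.

C0 = 0x9, C1 = 0x1, C2 = 0x0, C3 = 0xE, C4 = 0x9, C5 = 0x6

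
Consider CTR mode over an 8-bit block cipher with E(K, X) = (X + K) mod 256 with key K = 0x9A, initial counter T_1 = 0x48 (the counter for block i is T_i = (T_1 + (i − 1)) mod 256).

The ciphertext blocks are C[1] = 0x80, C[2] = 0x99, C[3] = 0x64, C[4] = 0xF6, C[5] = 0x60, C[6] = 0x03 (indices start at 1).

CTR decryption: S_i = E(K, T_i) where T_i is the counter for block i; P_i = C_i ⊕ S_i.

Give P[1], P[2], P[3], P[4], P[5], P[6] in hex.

P[1] = 0x62, P[2] = 0x7A, P[3] = 0x80, P[4] = 0x13, P[5] = 0x86, P[6] = 0xE4

P[1]: T = 0x48, S = E(K, T) = 0xE2; 0x80 ⊕ 0xE2 = 0x62.
P[2]: T = 0x49, S = E(K, T) = 0xE3; 0x99 ⊕ 0xE3 = 0x7A.
P[3]: T = 0x4A, S = E(K, T) = 0xE4; 0x64 ⊕ 0xE4 = 0x80.
P[4]: T = 0x4B, S = E(K, T) = 0xE5; 0xF6 ⊕ 0xE5 = 0x13.
P[5]: T = 0x4C, S = E(K, T) = 0xE6; 0x60 ⊕ 0xE6 = 0x86.
P[6]: T = 0x4D, S = E(K, T) = 0xE7; 0x03 ⊕ 0xE7 = 0xE4.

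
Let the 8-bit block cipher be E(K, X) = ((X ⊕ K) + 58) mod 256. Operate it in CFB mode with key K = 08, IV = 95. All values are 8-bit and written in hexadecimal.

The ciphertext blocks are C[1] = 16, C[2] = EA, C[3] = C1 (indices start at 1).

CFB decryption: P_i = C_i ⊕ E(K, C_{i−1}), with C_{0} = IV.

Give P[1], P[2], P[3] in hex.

P[1]: E(K, 95) = F5; 16 ⊕ F5 = E3.
P[2]: E(K, 16) = 76; EA ⊕ 76 = 9C.
P[3]: E(K, EA) = 3A; C1 ⊕ 3A = FB.

P[1] = E3, P[2] = 9C, P[3] = FB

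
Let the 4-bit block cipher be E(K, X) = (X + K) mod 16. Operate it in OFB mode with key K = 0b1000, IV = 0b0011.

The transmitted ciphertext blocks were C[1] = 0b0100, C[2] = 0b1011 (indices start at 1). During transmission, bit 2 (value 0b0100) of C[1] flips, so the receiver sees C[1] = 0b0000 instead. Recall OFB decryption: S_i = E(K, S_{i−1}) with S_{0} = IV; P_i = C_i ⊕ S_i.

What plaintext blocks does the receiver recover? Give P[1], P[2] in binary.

P[1] = 0b1011, P[2] = 0b1000

Only C[1] changed, to 0b0000. In OFB, a change in C_i flips the same bit in P_i only; the keystream is unaffected. Decrypting the received ciphertext:
P[1]: S = E(K, 0b0011) = 0b1011; 0b0000 ⊕ 0b1011 = 0b1011.
P[2]: S = E(K, 0b1011) = 0b0011; 0b1011 ⊕ 0b0011 = 0b1000.
Blocks that differ from the original plaintext: P[1].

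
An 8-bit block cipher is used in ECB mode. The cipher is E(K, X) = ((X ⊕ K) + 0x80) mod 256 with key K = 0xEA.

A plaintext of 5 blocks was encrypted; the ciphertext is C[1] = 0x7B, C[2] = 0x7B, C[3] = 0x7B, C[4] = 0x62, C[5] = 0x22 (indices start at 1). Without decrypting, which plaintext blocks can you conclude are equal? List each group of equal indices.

ECB encrypts each block independently with the same key, so equal ciphertext blocks imply equal plaintext blocks.
C[1] = C[2] = C[3] = 0x7B, so P[1] = P[2] = P[3].

P[1] = P[2] = P[3]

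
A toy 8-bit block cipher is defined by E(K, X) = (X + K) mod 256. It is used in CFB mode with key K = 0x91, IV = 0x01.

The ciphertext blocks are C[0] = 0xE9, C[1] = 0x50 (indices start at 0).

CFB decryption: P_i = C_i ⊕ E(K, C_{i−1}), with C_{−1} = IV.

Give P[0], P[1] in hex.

P[0]: E(K, 0x01) = 0x92; 0xE9 ⊕ 0x92 = 0x7B.
P[1]: E(K, 0xE9) = 0x7A; 0x50 ⊕ 0x7A = 0x2A.

P[0] = 0x7B, P[1] = 0x2A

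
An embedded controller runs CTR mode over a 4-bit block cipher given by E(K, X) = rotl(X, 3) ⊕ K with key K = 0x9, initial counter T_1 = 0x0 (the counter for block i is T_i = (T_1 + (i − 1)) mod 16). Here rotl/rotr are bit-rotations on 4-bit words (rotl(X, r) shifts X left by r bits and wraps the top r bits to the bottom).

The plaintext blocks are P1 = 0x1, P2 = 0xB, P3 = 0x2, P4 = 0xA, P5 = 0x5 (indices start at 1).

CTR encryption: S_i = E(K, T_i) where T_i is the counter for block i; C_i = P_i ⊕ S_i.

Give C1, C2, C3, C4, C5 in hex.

C1: T = 0x0, S = E(K, T) = 0x9; 0x1 ⊕ 0x9 = 0x8.
C2: T = 0x1, S = E(K, T) = 0x1; 0xB ⊕ 0x1 = 0xA.
C3: T = 0x2, S = E(K, T) = 0x8; 0x2 ⊕ 0x8 = 0xA.
C4: T = 0x3, S = E(K, T) = 0x0; 0xA ⊕ 0x0 = 0xA.
C5: T = 0x4, S = E(K, T) = 0xB; 0x5 ⊕ 0xB = 0xE.

C1 = 0x8, C2 = 0xA, C3 = 0xA, C4 = 0xA, C5 = 0xE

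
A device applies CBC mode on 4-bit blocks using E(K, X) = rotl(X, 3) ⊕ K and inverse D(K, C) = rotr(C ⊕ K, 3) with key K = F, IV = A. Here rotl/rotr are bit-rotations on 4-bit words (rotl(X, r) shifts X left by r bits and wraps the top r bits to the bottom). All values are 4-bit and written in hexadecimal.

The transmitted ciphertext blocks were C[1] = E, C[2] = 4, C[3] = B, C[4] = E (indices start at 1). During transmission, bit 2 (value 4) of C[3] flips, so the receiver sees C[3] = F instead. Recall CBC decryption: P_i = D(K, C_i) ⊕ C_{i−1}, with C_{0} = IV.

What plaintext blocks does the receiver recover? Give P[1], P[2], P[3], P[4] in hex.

P[1] = 8, P[2] = 9, P[3] = 4, P[4] = D

Only C[3] changed, to F. In CBC, a change in C_i garbles P_i and flips the same bit in P_{i+1}. Decrypting the received ciphertext:
P[1]: D(K, E) = 2; 2 ⊕ A = 8.
P[2]: D(K, 4) = 7; 7 ⊕ E = 9.
P[3]: D(K, F) = 0; 0 ⊕ 4 = 4.
P[4]: D(K, E) = 2; 2 ⊕ F = D.
Blocks that differ from the original plaintext: P[3], P[4].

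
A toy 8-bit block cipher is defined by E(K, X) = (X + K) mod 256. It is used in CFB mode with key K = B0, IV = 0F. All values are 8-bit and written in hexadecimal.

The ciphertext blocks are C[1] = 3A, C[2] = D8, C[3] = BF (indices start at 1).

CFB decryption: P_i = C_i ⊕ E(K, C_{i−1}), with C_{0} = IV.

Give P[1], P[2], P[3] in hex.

P[1]: E(K, 0F) = BF; 3A ⊕ BF = 85.
P[2]: E(K, 3A) = EA; D8 ⊕ EA = 32.
P[3]: E(K, D8) = 88; BF ⊕ 88 = 37.

P[1] = 85, P[2] = 32, P[3] = 37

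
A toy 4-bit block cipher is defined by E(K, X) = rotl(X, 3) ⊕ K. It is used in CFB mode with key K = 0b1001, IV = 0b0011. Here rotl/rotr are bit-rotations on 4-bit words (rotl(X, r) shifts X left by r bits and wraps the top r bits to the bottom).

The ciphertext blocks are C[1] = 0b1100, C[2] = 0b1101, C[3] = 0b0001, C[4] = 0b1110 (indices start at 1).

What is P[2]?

P[2] = 0b0010

CFB decryption: P_i = C_i ⊕ E(K, C_{i−1}), with C_{0} = IV.
P[2]: E(K, 0b1100) = 0b1111; 0b1101 ⊕ 0b1111 = 0b0010.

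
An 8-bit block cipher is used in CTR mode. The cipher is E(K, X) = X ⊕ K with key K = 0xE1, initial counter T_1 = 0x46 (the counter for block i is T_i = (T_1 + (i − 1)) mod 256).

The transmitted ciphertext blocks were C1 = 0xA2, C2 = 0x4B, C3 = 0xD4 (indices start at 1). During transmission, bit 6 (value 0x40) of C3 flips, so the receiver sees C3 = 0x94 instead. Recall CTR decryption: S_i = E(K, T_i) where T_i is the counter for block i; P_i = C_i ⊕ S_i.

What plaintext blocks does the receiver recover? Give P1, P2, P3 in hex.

P1 = 0x05, P2 = 0xED, P3 = 0x3D

Only C3 changed, to 0x94. In CTR, a change in C_i flips the same bit in P_i only; the keystream is unaffected. Decrypting the received ciphertext:
P1: T = 0x46, S = E(K, T) = 0xA7; 0xA2 ⊕ 0xA7 = 0x05.
P2: T = 0x47, S = E(K, T) = 0xA6; 0x4B ⊕ 0xA6 = 0xED.
P3: T = 0x48, S = E(K, T) = 0xA9; 0x94 ⊕ 0xA9 = 0x3D.
Blocks that differ from the original plaintext: P3.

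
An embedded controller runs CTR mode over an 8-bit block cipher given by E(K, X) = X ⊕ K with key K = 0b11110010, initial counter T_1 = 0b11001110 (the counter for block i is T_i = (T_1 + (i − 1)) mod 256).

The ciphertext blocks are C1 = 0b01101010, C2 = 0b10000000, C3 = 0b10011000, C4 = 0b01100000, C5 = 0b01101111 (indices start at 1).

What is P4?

P4 = 0b01000011

CTR decryption: S_i = E(K, T_i) where T_i is the counter for block i; P_i = C_i ⊕ S_i.
P4: T = 0b11010001, S = E(K, T) = 0b00100011; 0b01100000 ⊕ 0b00100011 = 0b01000011.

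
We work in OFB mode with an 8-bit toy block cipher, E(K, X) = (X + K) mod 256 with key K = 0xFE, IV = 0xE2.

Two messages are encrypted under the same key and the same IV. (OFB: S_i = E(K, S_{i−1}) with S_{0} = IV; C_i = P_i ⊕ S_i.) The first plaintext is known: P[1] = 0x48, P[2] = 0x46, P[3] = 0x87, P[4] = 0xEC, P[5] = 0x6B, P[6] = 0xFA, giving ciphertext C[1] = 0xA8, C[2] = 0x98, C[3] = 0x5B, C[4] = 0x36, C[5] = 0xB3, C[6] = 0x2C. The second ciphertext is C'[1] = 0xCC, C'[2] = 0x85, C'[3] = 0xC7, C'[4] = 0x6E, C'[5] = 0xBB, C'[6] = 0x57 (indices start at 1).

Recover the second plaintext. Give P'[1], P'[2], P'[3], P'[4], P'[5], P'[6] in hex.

In OFB with a reused IV, both messages share the same keystream S_i, so C_i ⊕ C'_i = P_i ⊕ P'_i and thus P'_i = P_i ⊕ C_i ⊕ C'_i.
P'[1]: 0x48 ⊕ 0xA8 ⊕ 0xCC = 0x2C.
P'[2]: 0x46 ⊕ 0x98 ⊕ 0x85 = 0x5B.
P'[3]: 0x87 ⊕ 0x5B ⊕ 0xC7 = 0x1B.
P'[4]: 0xEC ⊕ 0x36 ⊕ 0x6E = 0xB4.
P'[5]: 0x6B ⊕ 0xB3 ⊕ 0xBB = 0x63.
P'[6]: 0xFA ⊕ 0x2C ⊕ 0x57 = 0x81.

P'[1] = 0x2C, P'[2] = 0x5B, P'[3] = 0x1B, P'[4] = 0xB4, P'[5] = 0x63, P'[6] = 0x81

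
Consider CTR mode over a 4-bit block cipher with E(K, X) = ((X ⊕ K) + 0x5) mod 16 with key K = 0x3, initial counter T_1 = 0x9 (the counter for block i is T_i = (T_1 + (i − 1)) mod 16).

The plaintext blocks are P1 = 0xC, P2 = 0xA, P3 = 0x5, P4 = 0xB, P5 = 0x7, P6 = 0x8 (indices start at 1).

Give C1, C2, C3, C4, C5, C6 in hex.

C1 = 0x3, C2 = 0x4, C3 = 0x8, C4 = 0xF, C5 = 0x4, C6 = 0xA

CTR encryption: S_i = E(K, T_i) where T_i is the counter for block i; C_i = P_i ⊕ S_i.
C1: T = 0x9, S = E(K, T) = 0xF; 0xC ⊕ 0xF = 0x3.
C2: T = 0xA, S = E(K, T) = 0xE; 0xA ⊕ 0xE = 0x4.
C3: T = 0xB, S = E(K, T) = 0xD; 0x5 ⊕ 0xD = 0x8.
C4: T = 0xC, S = E(K, T) = 0x4; 0xB ⊕ 0x4 = 0xF.
C5: T = 0xD, S = E(K, T) = 0x3; 0x7 ⊕ 0x3 = 0x4.
C6: T = 0xE, S = E(K, T) = 0x2; 0x8 ⊕ 0x2 = 0xA.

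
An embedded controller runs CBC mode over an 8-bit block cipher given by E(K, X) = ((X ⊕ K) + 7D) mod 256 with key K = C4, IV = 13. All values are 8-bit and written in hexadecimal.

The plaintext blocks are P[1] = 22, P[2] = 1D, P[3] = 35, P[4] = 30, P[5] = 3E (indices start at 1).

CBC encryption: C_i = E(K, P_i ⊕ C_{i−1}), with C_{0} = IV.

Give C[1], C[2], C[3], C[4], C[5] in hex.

C[1] = 72, C[2] = 28, C[3] = 56, C[4] = 1F, C[5] = 62

C[1]: P[1] ⊕ 13 = 31; E(K, 31) = 72.
C[2]: P[2] ⊕ 72 = 6F; E(K, 6F) = 28.
C[3]: P[3] ⊕ 28 = 1D; E(K, 1D) = 56.
C[4]: P[4] ⊕ 56 = 66; E(K, 66) = 1F.
C[5]: P[5] ⊕ 1F = 21; E(K, 21) = 62.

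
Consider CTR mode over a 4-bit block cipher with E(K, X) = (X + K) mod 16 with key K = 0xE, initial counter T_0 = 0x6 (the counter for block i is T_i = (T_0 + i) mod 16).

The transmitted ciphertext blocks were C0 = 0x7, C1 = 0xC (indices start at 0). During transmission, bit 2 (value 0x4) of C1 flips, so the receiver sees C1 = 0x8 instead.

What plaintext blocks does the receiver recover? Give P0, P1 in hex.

CTR decryption: S_i = E(K, T_i) where T_i is the counter for block i; P_i = C_i ⊕ S_i.
Only C1 changed, to 0x8. In CTR, a change in C_i flips the same bit in P_i only; the keystream is unaffected. Decrypting the received ciphertext:
P0: T = 0x6, S = E(K, T) = 0x4; 0x7 ⊕ 0x4 = 0x3.
P1: T = 0x7, S = E(K, T) = 0x5; 0x8 ⊕ 0x5 = 0xD.
Blocks that differ from the original plaintext: P1.

P0 = 0x3, P1 = 0xD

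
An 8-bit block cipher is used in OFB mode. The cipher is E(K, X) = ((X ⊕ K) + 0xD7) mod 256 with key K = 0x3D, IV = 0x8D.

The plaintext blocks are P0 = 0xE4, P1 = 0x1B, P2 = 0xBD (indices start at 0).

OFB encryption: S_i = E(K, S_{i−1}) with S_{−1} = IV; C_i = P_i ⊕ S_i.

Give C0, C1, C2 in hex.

C0 = 0x63, C1 = 0x8A, C2 = 0x3E

C0: S = E(K, 0x8D) = 0x87; 0xE4 ⊕ 0x87 = 0x63.
C1: S = E(K, 0x87) = 0x91; 0x1B ⊕ 0x91 = 0x8A.
C2: S = E(K, 0x91) = 0x83; 0xBD ⊕ 0x83 = 0x3E.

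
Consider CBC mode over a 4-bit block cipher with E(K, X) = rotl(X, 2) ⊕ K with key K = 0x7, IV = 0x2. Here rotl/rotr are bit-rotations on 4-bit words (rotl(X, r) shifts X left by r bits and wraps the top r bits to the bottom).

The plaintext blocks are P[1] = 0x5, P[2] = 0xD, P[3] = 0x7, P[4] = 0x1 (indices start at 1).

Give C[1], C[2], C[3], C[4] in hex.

C[1] = 0xA, C[2] = 0xA, C[3] = 0x0, C[4] = 0x3

CBC encryption: C_i = E(K, P_i ⊕ C_{i−1}), with C_{0} = IV.
C[1]: P[1] ⊕ 0x2 = 0x7; E(K, 0x7) = 0xA.
C[2]: P[2] ⊕ 0xA = 0x7; E(K, 0x7) = 0xA.
C[3]: P[3] ⊕ 0xA = 0xD; E(K, 0xD) = 0x0.
C[4]: P[4] ⊕ 0x0 = 0x1; E(K, 0x1) = 0x3.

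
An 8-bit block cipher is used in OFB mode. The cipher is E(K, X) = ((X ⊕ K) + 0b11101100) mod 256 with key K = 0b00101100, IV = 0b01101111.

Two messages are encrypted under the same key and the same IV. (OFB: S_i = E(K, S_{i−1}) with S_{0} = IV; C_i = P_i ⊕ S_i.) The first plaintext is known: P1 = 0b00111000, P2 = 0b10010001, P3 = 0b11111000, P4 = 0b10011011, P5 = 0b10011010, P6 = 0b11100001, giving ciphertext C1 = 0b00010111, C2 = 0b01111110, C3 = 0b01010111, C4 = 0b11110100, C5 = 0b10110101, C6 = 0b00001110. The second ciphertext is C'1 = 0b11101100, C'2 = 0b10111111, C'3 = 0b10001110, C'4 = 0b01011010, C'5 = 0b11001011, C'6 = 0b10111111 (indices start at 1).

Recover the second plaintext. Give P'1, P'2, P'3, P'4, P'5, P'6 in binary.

In OFB with a reused IV, both messages share the same keystream S_i, so C_i ⊕ C'_i = P_i ⊕ P'_i and thus P'_i = P_i ⊕ C_i ⊕ C'_i.
P'1: 0b00111000 ⊕ 0b00010111 ⊕ 0b11101100 = 0b11000011.
P'2: 0b10010001 ⊕ 0b01111110 ⊕ 0b10111111 = 0b01010000.
P'3: 0b11111000 ⊕ 0b01010111 ⊕ 0b10001110 = 0b00100001.
P'4: 0b10011011 ⊕ 0b11110100 ⊕ 0b01011010 = 0b00110101.
P'5: 0b10011010 ⊕ 0b10110101 ⊕ 0b11001011 = 0b11100100.
P'6: 0b11100001 ⊕ 0b00001110 ⊕ 0b10111111 = 0b01010000.

P'1 = 0b11000011, P'2 = 0b01010000, P'3 = 0b00100001, P'4 = 0b00110101, P'5 = 0b11100100, P'6 = 0b01010000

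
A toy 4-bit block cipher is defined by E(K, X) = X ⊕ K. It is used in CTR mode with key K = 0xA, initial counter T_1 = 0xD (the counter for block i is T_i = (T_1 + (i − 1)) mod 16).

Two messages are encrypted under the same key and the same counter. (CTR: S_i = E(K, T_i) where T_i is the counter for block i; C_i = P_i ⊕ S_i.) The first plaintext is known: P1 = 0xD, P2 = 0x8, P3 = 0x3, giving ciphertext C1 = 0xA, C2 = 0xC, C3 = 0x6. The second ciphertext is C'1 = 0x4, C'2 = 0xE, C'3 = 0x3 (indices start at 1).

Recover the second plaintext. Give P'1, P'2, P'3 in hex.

P'1 = 0x3, P'2 = 0xA, P'3 = 0x6

In CTR with a reused counter, both messages share the same keystream S_i, so C_i ⊕ C'_i = P_i ⊕ P'_i and thus P'_i = P_i ⊕ C_i ⊕ C'_i.
P'1: 0xD ⊕ 0xA ⊕ 0x4 = 0x3.
P'2: 0x8 ⊕ 0xC ⊕ 0xE = 0xA.
P'3: 0x3 ⊕ 0x6 ⊕ 0x3 = 0x6.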